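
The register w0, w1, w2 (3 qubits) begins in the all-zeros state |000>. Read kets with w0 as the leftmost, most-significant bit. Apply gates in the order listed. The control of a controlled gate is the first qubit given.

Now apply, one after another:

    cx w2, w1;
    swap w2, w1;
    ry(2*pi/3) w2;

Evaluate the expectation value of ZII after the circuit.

The expectation value of ZII is 1.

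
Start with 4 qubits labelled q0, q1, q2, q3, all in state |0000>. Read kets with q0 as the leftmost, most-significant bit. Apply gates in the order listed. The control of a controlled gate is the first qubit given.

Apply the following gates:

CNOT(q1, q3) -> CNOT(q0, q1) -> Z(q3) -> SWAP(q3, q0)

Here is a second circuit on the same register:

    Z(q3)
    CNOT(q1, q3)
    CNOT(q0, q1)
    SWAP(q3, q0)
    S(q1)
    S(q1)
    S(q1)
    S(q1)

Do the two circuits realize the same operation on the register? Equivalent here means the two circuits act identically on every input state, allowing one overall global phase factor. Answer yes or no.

No, they are not equivalent — no single phase factor reconciles the two unitaries.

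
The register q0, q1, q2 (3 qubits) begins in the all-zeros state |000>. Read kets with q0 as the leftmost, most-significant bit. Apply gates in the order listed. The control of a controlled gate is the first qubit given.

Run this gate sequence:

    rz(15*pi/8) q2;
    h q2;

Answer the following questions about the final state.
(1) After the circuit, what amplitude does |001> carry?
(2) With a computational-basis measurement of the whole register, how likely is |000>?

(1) The final state's coefficient on |001> equals -sqrt(2)*exp(I*pi/16)/2.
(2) A full measurement returns |000> with probability 1/2.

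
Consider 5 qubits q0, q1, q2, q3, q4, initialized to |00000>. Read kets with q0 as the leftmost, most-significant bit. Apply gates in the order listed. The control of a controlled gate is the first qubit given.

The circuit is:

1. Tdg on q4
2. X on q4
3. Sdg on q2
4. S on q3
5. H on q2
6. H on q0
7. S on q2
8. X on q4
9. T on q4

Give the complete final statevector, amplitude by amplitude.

The final amplitudes are 1/2 on |00000>, I/2 on |00100>, 1/2 on |10000>, I/2 on |10100>, and 0 on every other basis state.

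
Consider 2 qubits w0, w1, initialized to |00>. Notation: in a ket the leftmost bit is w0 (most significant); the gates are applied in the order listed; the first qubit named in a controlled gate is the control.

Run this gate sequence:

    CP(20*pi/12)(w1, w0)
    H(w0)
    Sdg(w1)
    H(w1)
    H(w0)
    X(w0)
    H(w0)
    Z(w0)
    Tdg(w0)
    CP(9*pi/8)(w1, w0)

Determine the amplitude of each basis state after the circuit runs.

The final amplitudes are 1/2 on |00>, 1/2 on |01>, -exp(3*I*pi/4)/2 on |10>, exp(7*I*pi/8)/2 on |11>. Key observation: gates 5-8 undo each other exactly, leaving only the rest of the circuit to track.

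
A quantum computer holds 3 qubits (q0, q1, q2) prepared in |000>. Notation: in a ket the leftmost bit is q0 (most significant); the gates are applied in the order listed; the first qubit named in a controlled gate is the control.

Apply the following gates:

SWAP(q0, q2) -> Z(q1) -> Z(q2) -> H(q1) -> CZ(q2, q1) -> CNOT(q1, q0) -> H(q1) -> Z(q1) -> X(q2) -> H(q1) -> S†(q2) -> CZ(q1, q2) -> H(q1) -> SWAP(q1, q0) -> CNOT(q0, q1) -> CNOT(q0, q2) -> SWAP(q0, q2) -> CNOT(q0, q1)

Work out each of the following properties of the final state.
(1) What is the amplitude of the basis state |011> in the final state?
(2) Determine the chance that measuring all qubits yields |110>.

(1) The amplitude on |011> is -I/2.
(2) The probability of measuring |110> is 1/4.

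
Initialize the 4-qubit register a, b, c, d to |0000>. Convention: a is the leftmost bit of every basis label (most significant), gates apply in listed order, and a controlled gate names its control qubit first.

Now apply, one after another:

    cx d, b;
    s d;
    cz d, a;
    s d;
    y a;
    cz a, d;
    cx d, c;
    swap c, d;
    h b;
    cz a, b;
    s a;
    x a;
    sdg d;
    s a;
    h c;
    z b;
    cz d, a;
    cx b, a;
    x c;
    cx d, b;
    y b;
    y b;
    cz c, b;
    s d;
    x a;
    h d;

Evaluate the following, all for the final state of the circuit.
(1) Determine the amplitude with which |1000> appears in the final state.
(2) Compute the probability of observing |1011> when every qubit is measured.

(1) The amplitude on |1000> is -sqrt(2)/4.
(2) Outcome |1011> occurs with probability 1/8.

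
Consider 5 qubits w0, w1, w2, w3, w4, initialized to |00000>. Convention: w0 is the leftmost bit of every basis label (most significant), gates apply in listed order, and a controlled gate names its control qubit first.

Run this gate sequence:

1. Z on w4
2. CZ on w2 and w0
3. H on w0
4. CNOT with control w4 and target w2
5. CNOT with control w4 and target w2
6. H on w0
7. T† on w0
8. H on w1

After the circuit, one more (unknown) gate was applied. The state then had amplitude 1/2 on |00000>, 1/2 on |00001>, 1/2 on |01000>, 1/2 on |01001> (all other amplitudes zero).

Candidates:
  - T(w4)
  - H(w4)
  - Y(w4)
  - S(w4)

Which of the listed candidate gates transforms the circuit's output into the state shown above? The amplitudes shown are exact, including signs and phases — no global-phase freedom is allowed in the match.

It was H(w4) that produced the state shown. Key observation: gates 3-6 undo each other exactly, leaving only the rest of the circuit to track.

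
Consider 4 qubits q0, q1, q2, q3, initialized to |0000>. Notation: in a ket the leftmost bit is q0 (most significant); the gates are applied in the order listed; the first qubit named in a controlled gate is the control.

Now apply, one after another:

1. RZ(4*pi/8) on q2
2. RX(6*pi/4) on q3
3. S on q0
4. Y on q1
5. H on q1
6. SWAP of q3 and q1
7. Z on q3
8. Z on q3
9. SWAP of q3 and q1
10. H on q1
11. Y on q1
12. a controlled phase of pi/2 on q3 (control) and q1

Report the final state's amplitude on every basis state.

The resulting statevector has amplitude sqrt(2)*exp(3*I*pi/4)/2 on |0000>, -sqrt(2)*exp(I*pi/4)/2 on |0001>, and 0 on every other basis state. Key observation: the block from step 4 through step 11 cancels to the identity and can be dropped.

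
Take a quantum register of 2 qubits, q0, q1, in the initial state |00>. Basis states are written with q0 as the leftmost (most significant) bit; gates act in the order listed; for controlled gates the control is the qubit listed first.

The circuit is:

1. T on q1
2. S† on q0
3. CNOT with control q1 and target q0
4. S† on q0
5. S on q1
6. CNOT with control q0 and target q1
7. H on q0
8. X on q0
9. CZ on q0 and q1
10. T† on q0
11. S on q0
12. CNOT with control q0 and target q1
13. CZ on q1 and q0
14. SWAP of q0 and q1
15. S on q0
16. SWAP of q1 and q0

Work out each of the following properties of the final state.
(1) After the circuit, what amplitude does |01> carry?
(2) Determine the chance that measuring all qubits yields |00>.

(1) The amplitude on |01> is 0.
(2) A full measurement returns |00> with probability 1/2.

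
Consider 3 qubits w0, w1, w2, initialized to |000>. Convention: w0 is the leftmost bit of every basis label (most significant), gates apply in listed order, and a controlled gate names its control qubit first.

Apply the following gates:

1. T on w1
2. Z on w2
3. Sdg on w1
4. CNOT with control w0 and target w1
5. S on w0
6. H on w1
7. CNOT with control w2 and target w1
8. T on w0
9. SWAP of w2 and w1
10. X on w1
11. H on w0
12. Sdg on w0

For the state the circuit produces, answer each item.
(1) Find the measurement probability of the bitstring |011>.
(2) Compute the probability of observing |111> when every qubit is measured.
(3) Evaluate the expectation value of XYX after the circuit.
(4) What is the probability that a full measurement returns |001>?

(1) The probability of measuring |011> is 1/4.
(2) The probability of measuring |111> is 1/4.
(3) In the final state, XYX has expectation 0.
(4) A full measurement returns |001> with probability 0.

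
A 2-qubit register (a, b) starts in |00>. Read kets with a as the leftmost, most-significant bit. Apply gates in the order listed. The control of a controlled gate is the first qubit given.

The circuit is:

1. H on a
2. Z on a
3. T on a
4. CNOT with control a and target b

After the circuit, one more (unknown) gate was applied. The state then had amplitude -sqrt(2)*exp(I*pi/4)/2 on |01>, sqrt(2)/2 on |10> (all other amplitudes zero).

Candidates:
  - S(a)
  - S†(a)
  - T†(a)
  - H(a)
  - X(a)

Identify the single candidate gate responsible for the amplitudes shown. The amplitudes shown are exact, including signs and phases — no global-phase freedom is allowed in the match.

It was X(a) that produced the state shown.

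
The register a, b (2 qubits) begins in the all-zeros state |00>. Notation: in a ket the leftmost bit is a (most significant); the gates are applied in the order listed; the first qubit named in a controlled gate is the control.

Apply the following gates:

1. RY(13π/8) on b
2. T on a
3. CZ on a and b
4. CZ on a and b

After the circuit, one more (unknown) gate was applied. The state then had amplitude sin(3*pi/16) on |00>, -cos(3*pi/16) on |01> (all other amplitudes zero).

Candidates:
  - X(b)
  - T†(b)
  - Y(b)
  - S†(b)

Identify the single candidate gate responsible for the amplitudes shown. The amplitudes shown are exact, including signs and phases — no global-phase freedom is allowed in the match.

The applied gate was X(b).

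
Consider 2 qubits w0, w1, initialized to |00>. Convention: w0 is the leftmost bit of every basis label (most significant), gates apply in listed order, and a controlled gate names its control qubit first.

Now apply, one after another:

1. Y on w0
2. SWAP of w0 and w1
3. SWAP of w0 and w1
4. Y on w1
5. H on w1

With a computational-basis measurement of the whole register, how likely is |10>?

A full measurement returns |10> with probability 1/2. Key observation: the block from step 2 through step 3 cancels to the identity and can be dropped.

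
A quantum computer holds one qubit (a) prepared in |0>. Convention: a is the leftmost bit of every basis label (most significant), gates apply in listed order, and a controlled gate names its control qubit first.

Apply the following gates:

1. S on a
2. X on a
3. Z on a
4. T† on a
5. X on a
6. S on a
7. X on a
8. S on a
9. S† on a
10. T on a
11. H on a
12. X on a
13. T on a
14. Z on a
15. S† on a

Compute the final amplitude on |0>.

|0> carries amplitude sqrt(2)/2 in the final state.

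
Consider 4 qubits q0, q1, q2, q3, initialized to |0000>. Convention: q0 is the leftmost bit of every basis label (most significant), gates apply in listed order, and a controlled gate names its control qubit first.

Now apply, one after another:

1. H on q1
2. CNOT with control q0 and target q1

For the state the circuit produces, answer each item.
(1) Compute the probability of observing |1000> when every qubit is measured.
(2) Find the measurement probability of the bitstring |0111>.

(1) Outcome |1000> occurs with probability 0.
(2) The probability of measuring |0111> is 0.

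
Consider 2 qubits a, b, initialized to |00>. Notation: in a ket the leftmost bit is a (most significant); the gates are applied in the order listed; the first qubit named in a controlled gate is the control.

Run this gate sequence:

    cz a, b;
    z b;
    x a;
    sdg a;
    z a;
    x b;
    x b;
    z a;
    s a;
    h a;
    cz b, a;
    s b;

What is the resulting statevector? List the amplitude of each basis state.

After the circuit, the state carries amplitude sqrt(2)/2 on |00>, 0 on |01>, -sqrt(2)/2 on |10>, 0 on |11>. Key observation: the block from step 4 through step 9 cancels to the identity and can be dropped.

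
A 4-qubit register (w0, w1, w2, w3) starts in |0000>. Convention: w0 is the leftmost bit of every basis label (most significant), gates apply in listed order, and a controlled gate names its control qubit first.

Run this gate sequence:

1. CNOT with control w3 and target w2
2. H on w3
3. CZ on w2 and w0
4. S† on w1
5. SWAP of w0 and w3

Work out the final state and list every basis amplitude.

The resulting statevector has amplitude sqrt(2)/2 on |0000>, sqrt(2)/2 on |1000>, and 0 on every other basis state.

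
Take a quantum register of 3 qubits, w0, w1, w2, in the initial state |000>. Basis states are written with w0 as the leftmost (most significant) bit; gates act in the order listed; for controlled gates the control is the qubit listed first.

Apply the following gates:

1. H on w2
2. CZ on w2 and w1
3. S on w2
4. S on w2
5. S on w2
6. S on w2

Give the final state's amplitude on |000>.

The amplitude on |000> is sqrt(2)/2.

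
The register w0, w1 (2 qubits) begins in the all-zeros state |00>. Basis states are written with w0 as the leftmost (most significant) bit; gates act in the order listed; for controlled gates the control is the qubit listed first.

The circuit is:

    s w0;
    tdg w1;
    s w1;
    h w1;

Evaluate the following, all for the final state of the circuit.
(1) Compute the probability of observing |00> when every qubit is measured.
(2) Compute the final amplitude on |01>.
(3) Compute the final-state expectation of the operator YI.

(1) The probability of measuring |00> is 1/2.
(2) |01> carries amplitude sqrt(2)/2 in the final state.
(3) In the final state, YI has expectation 0.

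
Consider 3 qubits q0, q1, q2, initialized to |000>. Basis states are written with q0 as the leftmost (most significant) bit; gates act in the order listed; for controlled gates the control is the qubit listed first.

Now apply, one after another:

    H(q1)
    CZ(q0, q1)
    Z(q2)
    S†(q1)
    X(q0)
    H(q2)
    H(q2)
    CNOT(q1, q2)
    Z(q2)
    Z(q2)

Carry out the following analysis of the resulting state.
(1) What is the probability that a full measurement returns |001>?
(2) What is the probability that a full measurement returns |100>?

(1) The probability of measuring |001> is 0. Key observation: gates 6-7 undo each other exactly, leaving only the rest of the circuit to track.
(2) A full measurement returns |100> with probability 1/2.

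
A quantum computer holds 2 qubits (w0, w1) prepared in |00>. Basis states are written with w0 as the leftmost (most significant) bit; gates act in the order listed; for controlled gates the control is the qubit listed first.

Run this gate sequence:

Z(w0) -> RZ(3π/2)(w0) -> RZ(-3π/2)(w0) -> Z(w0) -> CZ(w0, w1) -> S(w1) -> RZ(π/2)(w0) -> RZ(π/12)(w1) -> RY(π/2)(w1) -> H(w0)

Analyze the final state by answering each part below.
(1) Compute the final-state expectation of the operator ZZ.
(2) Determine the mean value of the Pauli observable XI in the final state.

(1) In the final state, ZZ has expectation 0.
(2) The expectation value of XI is 1.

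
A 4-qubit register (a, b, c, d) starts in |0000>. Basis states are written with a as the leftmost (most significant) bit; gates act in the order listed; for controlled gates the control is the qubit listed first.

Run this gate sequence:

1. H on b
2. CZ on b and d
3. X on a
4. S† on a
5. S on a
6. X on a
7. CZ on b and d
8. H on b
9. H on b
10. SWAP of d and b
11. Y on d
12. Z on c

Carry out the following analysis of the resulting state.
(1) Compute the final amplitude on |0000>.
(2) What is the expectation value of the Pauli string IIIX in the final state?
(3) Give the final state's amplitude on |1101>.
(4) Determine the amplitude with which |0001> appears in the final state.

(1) The final state's coefficient on |0000> equals -sqrt(2)*I/2. Key observation: the block from step 1 through step 8 cancels to the identity and can be dropped.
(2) The expectation value of IIIX is -1.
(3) The final state's coefficient on |1101> equals 0.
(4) The final state's coefficient on |0001> equals sqrt(2)*I/2.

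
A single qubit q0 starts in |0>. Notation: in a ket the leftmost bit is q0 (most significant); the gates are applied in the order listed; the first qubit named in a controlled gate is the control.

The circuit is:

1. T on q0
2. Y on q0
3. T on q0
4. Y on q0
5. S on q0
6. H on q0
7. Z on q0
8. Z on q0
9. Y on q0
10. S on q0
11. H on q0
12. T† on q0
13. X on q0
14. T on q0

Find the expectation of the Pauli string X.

The expectation value of X is 1.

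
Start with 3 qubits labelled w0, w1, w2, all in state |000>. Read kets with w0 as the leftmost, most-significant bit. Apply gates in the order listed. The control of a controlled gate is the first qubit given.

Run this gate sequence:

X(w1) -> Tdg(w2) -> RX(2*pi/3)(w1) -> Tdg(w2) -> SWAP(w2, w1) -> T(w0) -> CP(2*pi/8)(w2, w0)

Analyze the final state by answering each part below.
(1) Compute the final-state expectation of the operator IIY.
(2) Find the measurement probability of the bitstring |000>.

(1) The observable IIY averages to sqrt(3)/2.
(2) A full measurement returns |000> with probability 3/4.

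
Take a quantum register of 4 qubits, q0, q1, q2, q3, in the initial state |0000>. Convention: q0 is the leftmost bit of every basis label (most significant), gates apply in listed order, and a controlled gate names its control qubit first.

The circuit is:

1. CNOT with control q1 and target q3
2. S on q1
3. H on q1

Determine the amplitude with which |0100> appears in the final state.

The final state's coefficient on |0100> equals sqrt(2)/2.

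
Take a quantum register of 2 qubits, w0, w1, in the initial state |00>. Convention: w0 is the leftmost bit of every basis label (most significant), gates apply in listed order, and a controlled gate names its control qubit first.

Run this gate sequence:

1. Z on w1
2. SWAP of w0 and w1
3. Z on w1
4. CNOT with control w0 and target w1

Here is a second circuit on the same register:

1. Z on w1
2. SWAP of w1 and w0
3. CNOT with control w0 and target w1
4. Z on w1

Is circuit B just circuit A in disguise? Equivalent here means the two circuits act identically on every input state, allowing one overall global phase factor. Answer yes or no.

No, they are not equivalent — no single phase factor reconciles the two unitaries.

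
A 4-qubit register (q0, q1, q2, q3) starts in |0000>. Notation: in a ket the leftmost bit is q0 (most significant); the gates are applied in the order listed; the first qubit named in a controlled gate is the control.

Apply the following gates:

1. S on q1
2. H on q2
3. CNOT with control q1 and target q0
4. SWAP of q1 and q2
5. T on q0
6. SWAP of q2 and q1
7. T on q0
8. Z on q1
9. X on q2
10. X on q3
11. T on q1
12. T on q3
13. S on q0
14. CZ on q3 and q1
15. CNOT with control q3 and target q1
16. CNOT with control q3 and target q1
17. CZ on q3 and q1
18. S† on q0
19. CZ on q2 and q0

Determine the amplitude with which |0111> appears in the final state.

The final state's coefficient on |0111> equals 0. Key observation: the block from step 13 through step 18 cancels to the identity and can be dropped.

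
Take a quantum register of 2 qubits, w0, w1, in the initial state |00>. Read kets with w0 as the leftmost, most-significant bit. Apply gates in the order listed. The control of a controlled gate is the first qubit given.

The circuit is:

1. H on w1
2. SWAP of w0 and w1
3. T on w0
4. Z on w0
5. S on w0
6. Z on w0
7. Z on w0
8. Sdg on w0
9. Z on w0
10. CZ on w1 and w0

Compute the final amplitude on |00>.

The final state's coefficient on |00> equals sqrt(2)/2. Key observation: the block from step 4 through step 9 cancels to the identity and can be dropped.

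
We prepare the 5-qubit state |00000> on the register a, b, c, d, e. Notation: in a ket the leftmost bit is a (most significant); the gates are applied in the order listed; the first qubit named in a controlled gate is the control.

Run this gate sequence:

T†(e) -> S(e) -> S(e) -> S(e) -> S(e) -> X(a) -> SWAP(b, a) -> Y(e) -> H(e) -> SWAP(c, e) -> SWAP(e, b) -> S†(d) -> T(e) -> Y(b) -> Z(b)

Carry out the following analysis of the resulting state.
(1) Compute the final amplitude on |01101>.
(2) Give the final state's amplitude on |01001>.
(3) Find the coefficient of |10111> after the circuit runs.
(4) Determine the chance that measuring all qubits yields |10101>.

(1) The final state's coefficient on |01101> equals -sqrt(2)*exp(I*pi/4)/2.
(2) The amplitude on |01001> is sqrt(2)*exp(I*pi/4)/2.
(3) |10111> carries amplitude 0 in the final state.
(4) The probability of measuring |10101> is 0.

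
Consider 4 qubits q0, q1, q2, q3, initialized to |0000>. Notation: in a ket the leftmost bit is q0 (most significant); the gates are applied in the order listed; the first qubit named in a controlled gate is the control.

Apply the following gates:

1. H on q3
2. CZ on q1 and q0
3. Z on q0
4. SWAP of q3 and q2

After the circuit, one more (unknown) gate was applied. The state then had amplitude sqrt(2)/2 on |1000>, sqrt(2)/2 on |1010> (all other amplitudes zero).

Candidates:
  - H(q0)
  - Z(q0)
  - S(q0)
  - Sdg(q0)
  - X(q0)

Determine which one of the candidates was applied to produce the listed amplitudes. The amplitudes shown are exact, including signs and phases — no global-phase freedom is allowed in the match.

The applied gate was X(q0).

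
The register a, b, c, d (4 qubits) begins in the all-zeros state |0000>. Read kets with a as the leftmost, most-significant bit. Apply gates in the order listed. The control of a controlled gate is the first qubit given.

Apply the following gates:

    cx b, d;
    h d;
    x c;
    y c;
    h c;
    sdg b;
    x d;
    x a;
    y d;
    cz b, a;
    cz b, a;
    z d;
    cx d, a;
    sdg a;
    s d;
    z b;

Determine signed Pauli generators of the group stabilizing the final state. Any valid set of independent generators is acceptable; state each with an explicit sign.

The stabilizer group can be generated by -XIIX, +IIXI, -ZIIZ, +IZII, among other valid generating sets. Key observation: the block from step 10 through step 11 cancels to the identity and can be dropped.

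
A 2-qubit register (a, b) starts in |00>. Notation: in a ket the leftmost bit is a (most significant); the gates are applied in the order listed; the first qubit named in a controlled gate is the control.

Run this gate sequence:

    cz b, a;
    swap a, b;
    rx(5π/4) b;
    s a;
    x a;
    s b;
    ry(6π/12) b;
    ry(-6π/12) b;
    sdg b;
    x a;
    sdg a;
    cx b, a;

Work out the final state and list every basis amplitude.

The resulting statevector has amplitude -sqrt(2 - sqrt(2))/2 on |00>, 0 on |01>, 0 on |10>, -I*sqrt(sqrt(2) + 2)/2 on |11>.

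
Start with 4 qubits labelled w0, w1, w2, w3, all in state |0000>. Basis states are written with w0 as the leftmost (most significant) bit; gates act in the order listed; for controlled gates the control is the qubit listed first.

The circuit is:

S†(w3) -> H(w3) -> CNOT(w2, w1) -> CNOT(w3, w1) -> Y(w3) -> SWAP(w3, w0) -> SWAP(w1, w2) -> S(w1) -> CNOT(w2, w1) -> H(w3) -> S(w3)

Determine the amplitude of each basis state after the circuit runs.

After the circuit, the state carries amplitude -I/2 on |0110>, 1/2 on |0111>, I/2 on |1000>, -1/2 on |1001>, and 0 on every other basis state.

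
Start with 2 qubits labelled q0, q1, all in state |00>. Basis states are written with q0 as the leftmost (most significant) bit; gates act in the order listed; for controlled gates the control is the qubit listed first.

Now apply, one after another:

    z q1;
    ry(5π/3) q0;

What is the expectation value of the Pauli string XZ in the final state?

The observable XZ averages to -sqrt(3)/2.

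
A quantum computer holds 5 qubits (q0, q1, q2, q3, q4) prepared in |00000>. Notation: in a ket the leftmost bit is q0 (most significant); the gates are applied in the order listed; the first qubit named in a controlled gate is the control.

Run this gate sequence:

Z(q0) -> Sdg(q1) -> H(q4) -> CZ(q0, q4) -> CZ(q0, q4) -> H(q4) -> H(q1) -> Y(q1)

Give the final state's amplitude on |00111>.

The amplitude on |00111> is 0. Key observation: steps 3-6 multiply out to the identity, so the circuit reduces to the remaining gates.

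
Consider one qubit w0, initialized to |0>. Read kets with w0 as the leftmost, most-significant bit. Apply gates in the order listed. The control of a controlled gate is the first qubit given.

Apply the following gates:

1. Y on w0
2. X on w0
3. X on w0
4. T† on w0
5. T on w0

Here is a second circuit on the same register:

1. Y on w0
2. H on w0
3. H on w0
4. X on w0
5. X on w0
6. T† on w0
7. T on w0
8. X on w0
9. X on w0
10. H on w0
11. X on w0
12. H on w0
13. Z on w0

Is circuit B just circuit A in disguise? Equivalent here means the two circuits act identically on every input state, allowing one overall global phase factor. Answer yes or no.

Yes — the two circuits implement the same unitary up to a global phase.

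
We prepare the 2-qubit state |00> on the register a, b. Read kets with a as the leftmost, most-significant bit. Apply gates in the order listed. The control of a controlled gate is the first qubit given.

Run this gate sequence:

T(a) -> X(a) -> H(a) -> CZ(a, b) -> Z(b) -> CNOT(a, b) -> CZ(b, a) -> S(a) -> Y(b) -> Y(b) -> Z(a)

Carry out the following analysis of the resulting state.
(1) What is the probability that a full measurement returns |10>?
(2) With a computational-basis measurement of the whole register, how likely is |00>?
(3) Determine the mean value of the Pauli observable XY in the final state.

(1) Outcome |10> occurs with probability 0.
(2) Outcome |00> occurs with probability 1/2.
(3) The expectation value of XY is -1.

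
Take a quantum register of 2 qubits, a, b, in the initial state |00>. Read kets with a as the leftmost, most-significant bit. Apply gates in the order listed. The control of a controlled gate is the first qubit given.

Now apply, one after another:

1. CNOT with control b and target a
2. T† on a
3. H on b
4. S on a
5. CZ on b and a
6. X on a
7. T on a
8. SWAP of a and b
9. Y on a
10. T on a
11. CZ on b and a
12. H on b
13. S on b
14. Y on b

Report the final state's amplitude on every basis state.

After the circuit, the state carries amplitude exp(3*I*pi/4)/2 on |00>, exp(I*pi/4)/2 on |01>, -1/2 on |10>, I/2 on |11>.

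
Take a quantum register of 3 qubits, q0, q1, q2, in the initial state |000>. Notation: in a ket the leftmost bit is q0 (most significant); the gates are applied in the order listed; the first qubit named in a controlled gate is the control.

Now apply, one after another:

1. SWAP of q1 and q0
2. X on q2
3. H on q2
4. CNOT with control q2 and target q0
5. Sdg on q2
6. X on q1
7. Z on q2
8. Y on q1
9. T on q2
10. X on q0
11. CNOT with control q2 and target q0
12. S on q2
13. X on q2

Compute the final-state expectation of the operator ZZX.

In the final state, ZZX has expectation -sqrt(2)/2.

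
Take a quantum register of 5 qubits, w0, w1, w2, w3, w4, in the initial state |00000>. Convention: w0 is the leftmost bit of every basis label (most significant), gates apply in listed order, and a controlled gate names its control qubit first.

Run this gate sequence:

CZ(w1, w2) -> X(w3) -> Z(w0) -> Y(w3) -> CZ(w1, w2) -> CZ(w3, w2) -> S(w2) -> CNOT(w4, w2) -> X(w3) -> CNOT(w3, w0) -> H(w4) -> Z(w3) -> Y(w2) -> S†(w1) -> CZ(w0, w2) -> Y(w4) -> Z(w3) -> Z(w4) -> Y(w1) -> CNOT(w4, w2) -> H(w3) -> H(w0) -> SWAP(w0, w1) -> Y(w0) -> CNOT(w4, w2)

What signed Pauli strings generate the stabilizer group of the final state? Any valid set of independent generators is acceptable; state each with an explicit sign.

The final state is stabilized by the group generated by -IXIII, -IIIXI, +IIIIX, +ZIIII, -IIZII; other independent generating sets are equally valid.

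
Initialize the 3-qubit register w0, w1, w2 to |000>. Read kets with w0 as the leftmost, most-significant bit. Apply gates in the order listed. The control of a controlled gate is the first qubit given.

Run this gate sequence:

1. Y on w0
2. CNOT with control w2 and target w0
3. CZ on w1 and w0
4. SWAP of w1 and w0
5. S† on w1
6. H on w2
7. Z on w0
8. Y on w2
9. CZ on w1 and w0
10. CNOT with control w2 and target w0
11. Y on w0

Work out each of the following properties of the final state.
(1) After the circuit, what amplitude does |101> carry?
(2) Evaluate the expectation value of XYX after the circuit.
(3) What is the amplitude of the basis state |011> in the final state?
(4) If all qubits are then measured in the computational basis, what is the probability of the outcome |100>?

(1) |101> carries amplitude 0 in the final state.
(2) The observable XYX averages to 0.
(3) The amplitude on |011> is sqrt(2)/2.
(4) Outcome |100> occurs with probability 0.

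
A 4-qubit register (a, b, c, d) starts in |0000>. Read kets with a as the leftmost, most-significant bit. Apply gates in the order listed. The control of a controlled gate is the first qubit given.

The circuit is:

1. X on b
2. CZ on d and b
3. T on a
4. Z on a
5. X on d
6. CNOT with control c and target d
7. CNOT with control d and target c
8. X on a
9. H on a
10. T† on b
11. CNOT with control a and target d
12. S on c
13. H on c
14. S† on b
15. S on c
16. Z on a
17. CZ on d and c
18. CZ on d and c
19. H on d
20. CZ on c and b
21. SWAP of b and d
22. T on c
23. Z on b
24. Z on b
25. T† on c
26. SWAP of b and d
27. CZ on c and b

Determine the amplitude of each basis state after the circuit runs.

After the circuit, the state carries amplitude 0 on |0000>, 0 on |0001>, 0 on |0010>, 0 on |0011>, -sqrt(2)*exp(3*I*pi/4)/4 on |0100>, sqrt(2)*exp(3*I*pi/4)/4 on |0101>, -sqrt(2)*exp(I*pi/4)/4 on |0110>, sqrt(2)*exp(I*pi/4)/4 on |0111>, 0 on |1000>, 0 on |1001>, 0 on |1010>, 0 on |1011>, -sqrt(2)*exp(3*I*pi/4)/4 on |1100>, -sqrt(2)*exp(3*I*pi/4)/4 on |1101>, -sqrt(2)*exp(I*pi/4)/4 on |1110>, -sqrt(2)*exp(I*pi/4)/4 on |1111>. Key observation: gates 20-27 undo each other exactly, leaving only the rest of the circuit to track.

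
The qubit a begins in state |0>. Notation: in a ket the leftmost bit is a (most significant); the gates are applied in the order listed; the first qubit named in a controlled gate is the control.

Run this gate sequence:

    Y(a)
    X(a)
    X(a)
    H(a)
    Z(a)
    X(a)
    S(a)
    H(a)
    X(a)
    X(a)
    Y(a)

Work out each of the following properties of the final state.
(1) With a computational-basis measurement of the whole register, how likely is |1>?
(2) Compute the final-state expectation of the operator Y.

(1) The probability of measuring |1> is 1/2.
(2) In the final state, Y has expectation -1.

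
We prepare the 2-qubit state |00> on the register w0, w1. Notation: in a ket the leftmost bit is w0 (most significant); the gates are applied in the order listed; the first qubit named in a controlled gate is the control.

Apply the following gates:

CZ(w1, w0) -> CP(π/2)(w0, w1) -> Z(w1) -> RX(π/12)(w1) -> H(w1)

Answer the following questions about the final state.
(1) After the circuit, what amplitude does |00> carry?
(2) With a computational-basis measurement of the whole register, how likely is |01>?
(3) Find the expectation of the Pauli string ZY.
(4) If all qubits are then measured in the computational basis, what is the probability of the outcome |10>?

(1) |00> carries amplitude sqrt(4 - 2*sqrt(2))/8 + sqrt(6*sqrt(2) + 12)/8 - I*sqrt(2*sqrt(2) + 4)/8 + I*sqrt(12 - 6*sqrt(2))/8 in the final state.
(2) Outcome |01> occurs with probability 1/2.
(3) The observable ZY averages to -sqrt(2)/4 + sqrt(6)/4.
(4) Outcome |10> occurs with probability 0.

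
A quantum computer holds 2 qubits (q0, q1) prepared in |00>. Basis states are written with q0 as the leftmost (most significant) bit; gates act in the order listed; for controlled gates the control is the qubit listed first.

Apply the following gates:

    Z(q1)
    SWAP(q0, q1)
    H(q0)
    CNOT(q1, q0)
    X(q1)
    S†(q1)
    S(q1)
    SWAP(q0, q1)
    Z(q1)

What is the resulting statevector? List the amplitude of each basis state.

After the circuit, the state carries amplitude 0 on |00>, 0 on |01>, sqrt(2)/2 on |10>, -sqrt(2)/2 on |11>.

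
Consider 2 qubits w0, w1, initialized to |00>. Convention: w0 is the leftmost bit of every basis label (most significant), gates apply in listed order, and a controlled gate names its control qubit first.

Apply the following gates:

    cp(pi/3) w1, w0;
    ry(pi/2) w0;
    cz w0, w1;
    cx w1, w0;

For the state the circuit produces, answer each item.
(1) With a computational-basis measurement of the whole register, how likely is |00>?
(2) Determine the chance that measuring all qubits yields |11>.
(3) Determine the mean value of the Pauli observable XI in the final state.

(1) Outcome |00> occurs with probability 1/2.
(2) The probability of measuring |11> is 0.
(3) In the final state, XI has expectation 1.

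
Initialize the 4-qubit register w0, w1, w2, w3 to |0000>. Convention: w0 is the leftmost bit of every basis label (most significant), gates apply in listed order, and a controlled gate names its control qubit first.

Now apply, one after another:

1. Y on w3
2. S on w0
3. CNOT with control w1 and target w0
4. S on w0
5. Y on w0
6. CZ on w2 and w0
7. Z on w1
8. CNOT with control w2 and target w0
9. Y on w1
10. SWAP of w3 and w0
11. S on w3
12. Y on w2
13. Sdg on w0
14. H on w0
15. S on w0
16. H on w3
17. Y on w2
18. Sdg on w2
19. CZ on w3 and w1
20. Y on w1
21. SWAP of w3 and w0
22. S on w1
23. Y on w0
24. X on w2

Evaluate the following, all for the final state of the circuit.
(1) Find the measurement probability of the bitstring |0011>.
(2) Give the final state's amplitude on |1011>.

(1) The probability of measuring |0011> is 1/4.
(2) The final state's coefficient on |1011> equals -1/2.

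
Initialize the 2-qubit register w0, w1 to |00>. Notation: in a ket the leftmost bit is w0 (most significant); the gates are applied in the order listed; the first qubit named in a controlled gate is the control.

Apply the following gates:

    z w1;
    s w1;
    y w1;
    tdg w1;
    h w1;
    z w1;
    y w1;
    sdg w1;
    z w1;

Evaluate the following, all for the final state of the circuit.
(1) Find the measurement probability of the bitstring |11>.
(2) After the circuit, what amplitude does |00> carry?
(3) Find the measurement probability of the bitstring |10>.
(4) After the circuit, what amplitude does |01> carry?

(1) The probability of measuring |11> is 0.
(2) The final state's coefficient on |00> equals -sqrt(2)*exp(3*I*pi/4)/2.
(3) Outcome |10> occurs with probability 0.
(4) |01> carries amplitude -sqrt(2)*exp(I*pi/4)/2 in the final state.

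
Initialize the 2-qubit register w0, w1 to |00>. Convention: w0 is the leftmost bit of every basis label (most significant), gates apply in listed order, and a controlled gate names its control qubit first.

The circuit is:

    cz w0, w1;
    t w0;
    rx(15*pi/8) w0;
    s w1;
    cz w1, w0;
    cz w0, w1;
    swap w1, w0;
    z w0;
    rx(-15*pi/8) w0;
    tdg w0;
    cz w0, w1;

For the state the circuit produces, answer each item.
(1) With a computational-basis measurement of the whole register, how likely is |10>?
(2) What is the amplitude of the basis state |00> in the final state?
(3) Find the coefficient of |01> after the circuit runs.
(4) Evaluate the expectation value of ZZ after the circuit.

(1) The probability of measuring |10> is 1/8 - sqrt(2)/16.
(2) The amplitude on |00> is cos(pi/16)**2.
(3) |01> carries amplitude I*sqrt(2 - sqrt(2))/4 in the final state.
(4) The expectation value of ZZ is sqrt(2)/4 + 1/2.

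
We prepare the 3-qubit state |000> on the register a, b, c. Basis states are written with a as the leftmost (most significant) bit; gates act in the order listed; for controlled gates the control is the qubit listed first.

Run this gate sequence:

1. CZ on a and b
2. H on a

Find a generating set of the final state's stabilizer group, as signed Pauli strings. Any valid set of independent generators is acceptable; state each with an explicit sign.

One valid set of independent stabilizer generators is +XII, +IZI, +IIZ (any independent generating set of the same group is equally correct).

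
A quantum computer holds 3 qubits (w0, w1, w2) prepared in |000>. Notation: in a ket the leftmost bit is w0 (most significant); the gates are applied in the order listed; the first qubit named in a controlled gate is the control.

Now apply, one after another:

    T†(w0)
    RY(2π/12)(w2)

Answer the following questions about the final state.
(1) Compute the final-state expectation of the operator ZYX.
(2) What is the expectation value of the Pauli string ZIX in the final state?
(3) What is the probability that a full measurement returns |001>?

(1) In the final state, ZYX has expectation 0.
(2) In the final state, ZIX has expectation 1/2.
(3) The probability of measuring |001> is 1/2 - sqrt(3)/4.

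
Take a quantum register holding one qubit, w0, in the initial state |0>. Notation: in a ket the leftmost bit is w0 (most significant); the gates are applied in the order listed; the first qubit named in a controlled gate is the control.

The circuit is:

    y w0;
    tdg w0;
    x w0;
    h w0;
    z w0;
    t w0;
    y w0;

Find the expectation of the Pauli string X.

The observable X averages to sqrt(2)/2.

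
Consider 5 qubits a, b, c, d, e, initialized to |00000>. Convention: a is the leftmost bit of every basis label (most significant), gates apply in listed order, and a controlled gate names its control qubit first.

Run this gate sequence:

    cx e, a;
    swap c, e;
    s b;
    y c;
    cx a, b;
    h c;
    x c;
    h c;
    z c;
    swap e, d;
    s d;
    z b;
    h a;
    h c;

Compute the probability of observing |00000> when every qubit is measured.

A full measurement returns |00000> with probability 1/4.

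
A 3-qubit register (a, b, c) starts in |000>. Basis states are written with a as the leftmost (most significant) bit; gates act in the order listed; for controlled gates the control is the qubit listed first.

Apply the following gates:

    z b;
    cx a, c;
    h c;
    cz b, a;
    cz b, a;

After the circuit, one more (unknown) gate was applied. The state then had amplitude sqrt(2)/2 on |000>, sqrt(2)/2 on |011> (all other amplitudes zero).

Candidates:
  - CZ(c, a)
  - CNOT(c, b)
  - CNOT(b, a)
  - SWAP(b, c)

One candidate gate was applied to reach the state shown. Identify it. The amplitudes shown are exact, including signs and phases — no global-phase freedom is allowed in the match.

The unique candidate consistent with the amplitudes is CNOT(c, b). Key observation: gates 4-5 undo each other exactly, leaving only the rest of the circuit to track.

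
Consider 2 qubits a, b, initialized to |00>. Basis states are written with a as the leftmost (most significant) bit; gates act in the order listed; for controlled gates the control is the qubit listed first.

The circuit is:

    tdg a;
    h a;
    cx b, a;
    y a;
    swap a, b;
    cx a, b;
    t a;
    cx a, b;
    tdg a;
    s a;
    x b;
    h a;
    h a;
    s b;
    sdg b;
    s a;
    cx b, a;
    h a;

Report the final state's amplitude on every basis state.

After the circuit, the state carries amplitude I/2 on |00>, -I/2 on |01>, I/2 on |10>, I/2 on |11>.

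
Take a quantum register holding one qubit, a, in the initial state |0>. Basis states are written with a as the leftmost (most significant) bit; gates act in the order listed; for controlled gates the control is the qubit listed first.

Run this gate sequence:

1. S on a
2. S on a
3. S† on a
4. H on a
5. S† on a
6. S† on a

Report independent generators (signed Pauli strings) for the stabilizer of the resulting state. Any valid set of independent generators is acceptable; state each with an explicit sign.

The stabilizer group can be generated by -X, among other valid generating sets.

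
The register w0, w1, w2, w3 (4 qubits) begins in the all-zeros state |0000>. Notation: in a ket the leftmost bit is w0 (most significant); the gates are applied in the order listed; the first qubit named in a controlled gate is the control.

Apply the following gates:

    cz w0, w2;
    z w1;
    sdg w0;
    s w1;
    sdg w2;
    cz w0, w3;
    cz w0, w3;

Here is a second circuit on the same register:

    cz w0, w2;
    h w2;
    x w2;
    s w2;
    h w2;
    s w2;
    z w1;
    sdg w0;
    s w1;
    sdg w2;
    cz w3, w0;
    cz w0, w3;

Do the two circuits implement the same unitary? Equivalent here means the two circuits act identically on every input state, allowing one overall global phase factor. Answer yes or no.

No, they are not equivalent — no single phase factor reconciles the two unitaries.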